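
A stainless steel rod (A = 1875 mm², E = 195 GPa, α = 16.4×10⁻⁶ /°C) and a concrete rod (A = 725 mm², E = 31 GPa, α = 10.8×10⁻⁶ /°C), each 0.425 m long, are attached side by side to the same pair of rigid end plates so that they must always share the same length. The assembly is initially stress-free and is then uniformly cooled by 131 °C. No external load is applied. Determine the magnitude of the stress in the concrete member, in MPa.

The stainless steel has the larger α, so on cooling it would change length more than the concrete if both were free. The rigid plates force a common final length, so the stainless steel is put into tension and the concrete into compression, with equal and opposite forces P (no external load).
Setting the final lengths equal and cancelling L: (α₁ − α₂)ΔT = P/(A₁E₁) + P/(A₂E₂).
|α₁ − α₂|·ΔT = 5.6×10⁻⁶ × 131 = 0.0007336.
1/(A₁E₁) + 1/(A₂E₂) = 1/(1875×195×10³) + 1/(725×31×10³) = 4.723×10⁻⁸ N⁻¹.
P = 0.0007336 / 4.723×10⁻⁸ = 15530 N = 15.53 kN.
σ_{concrete} = P/A₂ = 15530/725 = 21.42 MPa, compressive.

σ ≈ 21.4 MPa (compressive)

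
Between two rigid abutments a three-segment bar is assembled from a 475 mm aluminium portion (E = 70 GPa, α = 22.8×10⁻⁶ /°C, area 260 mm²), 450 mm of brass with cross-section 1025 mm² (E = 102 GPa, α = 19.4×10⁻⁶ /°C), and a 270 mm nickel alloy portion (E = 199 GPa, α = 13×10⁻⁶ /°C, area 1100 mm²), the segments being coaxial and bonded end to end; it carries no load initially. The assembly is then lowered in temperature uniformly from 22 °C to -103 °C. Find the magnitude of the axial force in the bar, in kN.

P ≈ 91.2 kN (tensile)

With the walls removed the bar would change length by δ_free = Σ αᵢΔT Lᵢ = 22.8×10⁻⁶×125×475 + 19.4×10⁻⁶×125×450 + 13×10⁻⁶×125×270 = 2.884 mm.
The rigid supports impose zero overall length change; the single axial force P common to all segments must satisfy P Σ Lᵢ/(AᵢEᵢ) = δ_free.
Σ Lᵢ/(AᵢEᵢ) = 475/(260×70×10³) + 450/(1025×102×10³) + 270/(1100×199×10³) = 3.164×10⁻⁵ mm/N.
So P = 2.884 / 3.164×10⁻⁵ = 91.15 kN, tensile.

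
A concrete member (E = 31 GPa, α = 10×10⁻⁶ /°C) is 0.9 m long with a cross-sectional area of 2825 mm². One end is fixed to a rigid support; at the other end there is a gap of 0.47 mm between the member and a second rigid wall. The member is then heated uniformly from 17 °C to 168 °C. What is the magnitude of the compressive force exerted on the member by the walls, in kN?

P ≈ 86.5 kN

If the wall were absent the member would grow by αΔT L = 10×10⁻⁶ × 151 × 900 = 1.359 mm.
This exceeds the 0.47 mm gap, so the wall pushes back. The portion of expansion that must be recovered elastically is δ_free − gap = 1.359 − 0.47 = 0.889 mm.
Compatibility: PL/(AE) = 0.889 mm, so σ = P/A = E × (0.889/900) = 30.62 MPa.
Force on the wall = σA = 30.62 × 2825 mm² = 86.5 kN.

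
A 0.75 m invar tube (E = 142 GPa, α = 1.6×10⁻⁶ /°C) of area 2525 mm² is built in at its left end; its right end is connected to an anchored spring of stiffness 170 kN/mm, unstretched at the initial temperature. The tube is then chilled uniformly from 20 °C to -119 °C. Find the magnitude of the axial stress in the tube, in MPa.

σ ≈ 8.28 MPa (tensile)

The unrestrained thermal change is αΔT L = 1.6×10⁻⁶ × 139 × 750 = 0.1668 mm.
With a force P in the spring, the elastic change of the tube is PL/(AE) and that of the spring is P/k; compatibility requires their sum to equal δ_free.
So P = δ_free / [L/(AE) + 1/k] = 0.1668 / [ 750/(2525×142×10³) + 1/(170×10³) ].
P = 0.1668 / 7.974×10⁻⁶ = 20920 N.
σ = P/A = 20920/2525 = 8.284 MPa.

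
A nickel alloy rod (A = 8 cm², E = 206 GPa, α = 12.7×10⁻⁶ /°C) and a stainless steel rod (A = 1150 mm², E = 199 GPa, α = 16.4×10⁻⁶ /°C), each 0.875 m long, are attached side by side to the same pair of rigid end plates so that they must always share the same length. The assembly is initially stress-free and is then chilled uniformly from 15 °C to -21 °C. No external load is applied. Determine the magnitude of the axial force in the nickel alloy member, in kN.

The stainless steel has the larger α, so on cooling it would change length more than the nickel alloy if both were free. The rigid plates force a common final length, so the stainless steel is put into tension and the nickel alloy into compression, with equal and opposite forces P (no external load).
Setting the final lengths equal and cancelling L: (α₁ − α₂)ΔT = P/(A₁E₁) + P/(A₂E₂).
|α₁ − α₂|·ΔT = 3.7×10⁻⁶ × 36 = 0.0001332.
1/(A₁E₁) + 1/(A₂E₂) = 1/(800×206×10³) + 1/(1150×199×10³) = 1.044×10⁻⁸ N⁻¹.
P = 0.0001332 / 1.044×10⁻⁸ = 12760 N = 12.76 kN.

P ≈ 12.8 kN (compressive in the nickel alloy)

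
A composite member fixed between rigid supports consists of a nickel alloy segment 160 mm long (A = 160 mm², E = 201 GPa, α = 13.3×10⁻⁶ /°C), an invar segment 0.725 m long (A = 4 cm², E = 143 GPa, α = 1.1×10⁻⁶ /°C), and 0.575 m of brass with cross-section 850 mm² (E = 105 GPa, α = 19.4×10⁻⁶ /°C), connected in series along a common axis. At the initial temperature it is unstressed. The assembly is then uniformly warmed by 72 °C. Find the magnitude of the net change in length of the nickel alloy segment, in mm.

With the walls removed the bar would change length by δ_free = Σ αᵢΔT Lᵢ = 13.3×10⁻⁶×72×160 + 1.1×10⁻⁶×72×725 + 19.4×10⁻⁶×72×575 = 1.014 mm.
The rigid supports impose zero overall length change; the single axial force P common to all segments must satisfy P Σ Lᵢ/(AᵢEᵢ) = δ_free.
Σ Lᵢ/(AᵢEᵢ) = 160/(160×201×10³) + 725/(400×143×10³) + 575/(850×105×10³) = 2.409×10⁻⁵ mm/N.
Hence P = δ_free / Σ(L/AE) = 1.014/2.409×10⁻⁵ = 42.08 kN (compressive).
For the nickel alloy segment, free thermal change = 13.3×10⁻⁶×72×160 = 0.1532 mm and elastic change from P = 42080×160/(160×201×10³) = 0.2093 mm; these oppose, so the net change is 0.0561 mm (segment shortens).

|ΔL| ≈ 0.0561 mm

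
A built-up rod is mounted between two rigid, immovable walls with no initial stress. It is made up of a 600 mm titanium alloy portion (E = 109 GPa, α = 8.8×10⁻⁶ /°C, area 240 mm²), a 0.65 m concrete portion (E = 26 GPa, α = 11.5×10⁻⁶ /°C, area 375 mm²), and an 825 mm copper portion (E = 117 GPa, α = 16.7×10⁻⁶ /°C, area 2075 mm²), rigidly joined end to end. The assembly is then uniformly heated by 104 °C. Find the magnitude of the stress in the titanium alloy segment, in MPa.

σ ≈ 124 MPa (compressive)

With the walls removed the bar would change length by δ_free = Σ αᵢΔT Lᵢ = 8.8×10⁻⁶×104×600 + 11.5×10⁻⁶×104×650 + 16.7×10⁻⁶×104×825 = 2.759 mm.
The walls prevent any net length change, so an axial force P (same in every segment) develops. Compatibility: P · Σ Lᵢ/(AᵢEᵢ) = δ_free.
Σ Lᵢ/(AᵢEᵢ) = 600/(240×109×10³) + 650/(375×26×10³) + 825/(2075×117×10³) = 9.3×10⁻⁵ mm/N.
So P = 2.759 / 9.3×10⁻⁵ = 29.67 kN, compressive.
σ_{titanium alloy} = P / A = 29670 / 240 = 123.6 MPa.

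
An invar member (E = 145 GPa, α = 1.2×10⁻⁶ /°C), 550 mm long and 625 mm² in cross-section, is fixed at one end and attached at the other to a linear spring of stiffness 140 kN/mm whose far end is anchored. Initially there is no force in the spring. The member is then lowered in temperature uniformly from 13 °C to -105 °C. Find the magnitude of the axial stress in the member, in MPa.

If the spring were absent the member would shorten by αΔT L = 1.2×10⁻⁶ × 118 × 550 = 0.07788 mm.
Let P be the tensile force in the spring. The member extends elastically by PL/(AE) and the spring stretches by P/k; together these equal δ_free.
So P = δ_free / [L/(AE) + 1/k] = 0.07788 / [ 550/(625×145×10³) + 1/(140×10³) ].
P = 0.07788 / 1.321×10⁻⁵ = 5895 N.
σ = P/A = 5895/625 = 9.432 MPa.

σ ≈ 9.43 MPa (tensile)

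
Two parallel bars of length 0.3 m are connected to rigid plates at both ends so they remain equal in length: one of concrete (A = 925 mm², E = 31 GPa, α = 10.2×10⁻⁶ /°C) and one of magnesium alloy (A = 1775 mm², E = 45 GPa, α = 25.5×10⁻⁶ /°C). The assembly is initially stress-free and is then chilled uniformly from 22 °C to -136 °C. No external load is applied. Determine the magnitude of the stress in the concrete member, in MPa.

σ ≈ 55.1 MPa (compressive)

Equilibrium of a rigid end plate with no external load gives equal and opposite internal forces ±P in the two members. Since α_{magnesium alloy} > α_{concrete}, cooling drives the magnesium alloy into tension and the concrete into compression.
Setting the final lengths equal and cancelling L: (α₁ − α₂)ΔT = P/(A₁E₁) + P/(A₂E₂).
|α₁ − α₂|·ΔT = 15.3×10⁻⁶ × 158 = 0.002417.
1/(A₁E₁) + 1/(A₂E₂) = 1/(925×31×10³) + 1/(1775×45×10³) = 4.739×10⁻⁸ N⁻¹.
So P = 0.002417 / 4.739×10⁻⁸ = 51.01 kN.
σ_{concrete} = P/A₁ = 51010/925 = 55.14 MPa, compressive.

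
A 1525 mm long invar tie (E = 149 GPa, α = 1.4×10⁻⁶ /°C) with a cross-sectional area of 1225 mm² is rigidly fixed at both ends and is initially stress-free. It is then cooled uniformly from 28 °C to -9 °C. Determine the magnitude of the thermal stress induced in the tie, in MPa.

σ ≈ 7.72 MPa (tensile)

The supports are rigid, so the total axial strain is zero. The restrained thermal strain is ε = αΔT = 1.4×10⁻⁶ × 37 = 51.8×10⁻⁶.
σ = EαΔT = 149×10³ × 1.4×10⁻⁶ × 37 = 7.718 MPa (tensile; the tie is trying to contract).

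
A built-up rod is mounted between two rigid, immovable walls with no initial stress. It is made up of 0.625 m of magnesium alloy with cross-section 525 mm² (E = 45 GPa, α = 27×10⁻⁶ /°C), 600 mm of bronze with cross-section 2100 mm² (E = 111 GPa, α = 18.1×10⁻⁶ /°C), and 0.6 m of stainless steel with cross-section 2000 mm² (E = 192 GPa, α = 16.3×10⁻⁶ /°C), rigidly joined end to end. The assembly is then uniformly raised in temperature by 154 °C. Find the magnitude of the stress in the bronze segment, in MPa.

Free thermal expansion of the whole bar: Σ αᵢΔT Lᵢ = 27×10⁻⁶×154×625 + 18.1×10⁻⁶×154×600 + 16.3×10⁻⁶×154×600 = 5.777 mm.
The walls prevent any net length change, so an axial force P (same in every segment) develops. Compatibility: P · Σ Lᵢ/(AᵢEᵢ) = δ_free.
Σ Lᵢ/(AᵢEᵢ) = 625/(525×45×10³) + 600/(2100×111×10³) + 600/(2000×192×10³) = 3.059×10⁻⁵ mm/N.
Hence P = δ_free / Σ(L/AE) = 5.777/3.059×10⁻⁵ = 188.9 kN (compressive).
σ_{bronze} = P / A = 188900 / 2100 = 89.93 MPa.

σ ≈ 89.9 MPa (compressive)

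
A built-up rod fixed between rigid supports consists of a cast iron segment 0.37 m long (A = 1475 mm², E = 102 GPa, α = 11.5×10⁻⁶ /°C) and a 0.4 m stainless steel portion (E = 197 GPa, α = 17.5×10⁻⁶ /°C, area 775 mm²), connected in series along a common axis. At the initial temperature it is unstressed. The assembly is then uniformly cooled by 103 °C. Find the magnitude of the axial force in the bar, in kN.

P ≈ 228 kN (tensile)

With the walls removed the bar would change length by δ_free = Σ αᵢΔT Lᵢ = 11.5×10⁻⁶×103×370 + 17.5×10⁻⁶×103×400 = 1.159 mm.
The walls prevent any net length change, so an axial force P (same in every segment) develops. Compatibility: P · Σ Lᵢ/(AᵢEᵢ) = δ_free.
The series flexibility is Σ Lᵢ/(AᵢEᵢ) = 370/(1475×102×10³) + 400/(775×197×10³) = 5.079×10⁻⁶ mm/N.
Hence P = δ_free / Σ(L/AE) = 1.159/5.079×10⁻⁶ = 228.2 kN (tensile).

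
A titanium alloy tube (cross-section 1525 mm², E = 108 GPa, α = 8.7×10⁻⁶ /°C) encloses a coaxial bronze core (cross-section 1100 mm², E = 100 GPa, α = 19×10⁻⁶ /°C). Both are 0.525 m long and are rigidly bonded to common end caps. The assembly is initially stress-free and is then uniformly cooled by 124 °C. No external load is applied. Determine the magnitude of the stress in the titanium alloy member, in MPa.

Equilibrium of a rigid end plate with no external load gives equal and opposite internal forces ±P in the two members. Since α_{bronze} > α_{titanium alloy}, cooling drives the bronze into tension and the titanium alloy into compression.
Setting the final lengths equal and cancelling L: (α₁ − α₂)ΔT = P/(A₁E₁) + P/(A₂E₂).
|α₁ − α₂|·ΔT = 10.3×10⁻⁶ × 124 = 0.001277.
1/(A₁E₁) + 1/(A₂E₂) = 1/(1525×108×10³) + 1/(1100×100×10³) = 1.516×10⁻⁸ N⁻¹.
So P = 0.001277 / 1.516×10⁻⁸ = 84.23 kN.
σ_{titanium alloy} = P/A₁ = 84230/1525 = 55.24 MPa, compressive.

σ ≈ 55.2 MPa (compressive)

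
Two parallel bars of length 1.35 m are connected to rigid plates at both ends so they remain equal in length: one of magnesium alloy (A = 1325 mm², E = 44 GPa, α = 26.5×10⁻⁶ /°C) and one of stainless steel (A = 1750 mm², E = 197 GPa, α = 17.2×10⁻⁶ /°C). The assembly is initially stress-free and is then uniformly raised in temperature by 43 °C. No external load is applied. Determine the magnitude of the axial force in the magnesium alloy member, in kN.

P ≈ 19.9 kN (compressive in the magnesium alloy)

Equilibrium of a rigid end plate with no external load gives equal and opposite internal forces ±P in the two members. Since α_{magnesium alloy} > α_{stainless steel}, heating drives the magnesium alloy into compression and the stainless steel into tension.
Compatibility of the two members (thermal + elastic change equal): (α₁ − α₂)ΔT = P·[1/(A₁E₁) + 1/(A₂E₂)].
|α₁ − α₂|·ΔT = 9.3×10⁻⁶ × 43 = 0.0003999.
1/(A₁E₁) + 1/(A₂E₂) = 1/(1325×44×10³) + 1/(1750×197×10³) = 2.005×10⁻⁸ N⁻¹.
P = 0.0003999 / 2.005×10⁻⁸ = 19940 N = 19.94 kN.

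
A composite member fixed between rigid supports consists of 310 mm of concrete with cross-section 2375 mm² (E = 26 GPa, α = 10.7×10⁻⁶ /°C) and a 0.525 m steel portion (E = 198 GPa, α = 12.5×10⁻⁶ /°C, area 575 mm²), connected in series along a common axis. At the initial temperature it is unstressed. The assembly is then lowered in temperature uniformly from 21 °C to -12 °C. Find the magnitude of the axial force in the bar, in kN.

With the walls removed the bar would change length by δ_free = Σ αᵢΔT Lᵢ = 10.7×10⁻⁶×33×310 + 12.5×10⁻⁶×33×525 = 0.326 mm.
The walls prevent any net length change, so an axial force P (same in every segment) develops. Compatibility: P · Σ Lᵢ/(AᵢEᵢ) = δ_free.
The series flexibility is Σ Lᵢ/(AᵢEᵢ) = 310/(2375×26×10³) + 525/(575×198×10³) = 9.632×10⁻⁶ mm/N.
So P = 0.326 / 9.632×10⁻⁶ = 33.85 kN, tensile.

P ≈ 33.8 kN (tensile)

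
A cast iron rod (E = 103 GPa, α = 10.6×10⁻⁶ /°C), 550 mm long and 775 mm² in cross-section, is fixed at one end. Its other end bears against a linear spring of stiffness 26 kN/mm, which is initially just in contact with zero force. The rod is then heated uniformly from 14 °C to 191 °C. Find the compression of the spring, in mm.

If the spring were absent the rod would lengthen by αΔT L = 10.6×10⁻⁶ × 177 × 550 = 1.032 mm.
Let P be the compressive force at the spring. The rod shortens elastically by PL/(AE) and the spring compresses by P/k; together these equal δ_free.
So P = δ_free / [L/(AE) + 1/k] = 1.032 / [ 550/(775×103×10³) + 1/(26×10³) ].
P = 1.032 / 4.535×10⁻⁵ = 22750 N.
Spring compression = P/k = 22750/(26×10³) = 0.8751 mm.

δ ≈ 0.875 mm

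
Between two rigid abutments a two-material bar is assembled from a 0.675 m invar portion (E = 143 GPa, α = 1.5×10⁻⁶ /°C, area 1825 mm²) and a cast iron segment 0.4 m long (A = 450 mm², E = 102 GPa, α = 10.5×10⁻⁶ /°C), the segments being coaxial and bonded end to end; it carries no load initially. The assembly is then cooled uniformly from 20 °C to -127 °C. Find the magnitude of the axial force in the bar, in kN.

P ≈ 67.8 kN (tensile)

With the walls removed the bar would change length by δ_free = Σ αᵢΔT Lᵢ = 1.5×10⁻⁶×147×675 + 10.5×10⁻⁶×147×400 = 0.7662 mm.
The walls prevent any net length change, so an axial force P (same in every segment) develops. Compatibility: P · Σ Lᵢ/(AᵢEᵢ) = δ_free.
Σ Lᵢ/(AᵢEᵢ) = 675/(1825×143×10³) + 400/(450×102×10³) = 1.13×10⁻⁵ mm/N.
So P = 0.7662 / 1.13×10⁻⁵ = 67.8 kN, tensile.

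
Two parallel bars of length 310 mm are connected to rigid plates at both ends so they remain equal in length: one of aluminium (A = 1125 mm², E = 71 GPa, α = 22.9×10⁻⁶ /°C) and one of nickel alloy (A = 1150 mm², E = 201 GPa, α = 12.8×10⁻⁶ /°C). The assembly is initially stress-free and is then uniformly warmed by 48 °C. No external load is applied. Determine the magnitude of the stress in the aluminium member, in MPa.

σ ≈ 25.6 MPa (compressive)

Equilibrium of a rigid end plate with no external load gives equal and opposite internal forces ±P in the two members. Since α_{aluminium} > α_{nickel alloy}, heating drives the aluminium into compression and the nickel alloy into tension.
Setting the final lengths equal and cancelling L: (α₁ − α₂)ΔT = P/(A₁E₁) + P/(A₂E₂).
|α₁ − α₂|·ΔT = 10.1×10⁻⁶ × 48 = 0.0004848.
1/(A₁E₁) + 1/(A₂E₂) = 1/(1125×71×10³) + 1/(1150×201×10³) = 1.685×10⁻⁸ N⁻¹.
So P = 0.0004848 / 1.685×10⁻⁸ = 28.78 kN.
σ_{aluminium} = P/A₁ = 28780/1125 = 25.58 MPa, compressive.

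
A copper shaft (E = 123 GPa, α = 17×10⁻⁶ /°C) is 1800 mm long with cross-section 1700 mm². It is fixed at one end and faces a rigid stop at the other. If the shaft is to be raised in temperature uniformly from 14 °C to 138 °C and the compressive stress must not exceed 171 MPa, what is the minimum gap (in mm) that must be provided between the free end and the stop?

g ≈ 1.29 mm

With no wall the shaft would lengthen by αΔT L = 17×10⁻⁶ × 124 × 1800 = 3.794 mm.
A stress of 171 MPa corresponds to the wall pushing the shaft back by σL/E = 171×1800/(123×10³) = 2.502 mm.
So the gap has to take up the difference, g_min = δ_free − σL/E = 3.794 − 2.502 = 1.292 mm.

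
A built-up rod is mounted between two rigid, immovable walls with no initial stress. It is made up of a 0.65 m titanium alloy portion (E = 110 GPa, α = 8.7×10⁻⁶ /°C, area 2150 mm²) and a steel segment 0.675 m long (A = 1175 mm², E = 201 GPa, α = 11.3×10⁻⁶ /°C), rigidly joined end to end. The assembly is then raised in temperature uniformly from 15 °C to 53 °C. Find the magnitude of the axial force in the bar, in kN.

If the supports were absent, the total length change would be Σ αᵢΔT Lᵢ = 8.7×10⁻⁶×38×650 + 11.3×10⁻⁶×38×675 = 0.5047 mm.
The walls prevent any net length change, so an axial force P (same in every segment) develops. Compatibility: P · Σ Lᵢ/(AᵢEᵢ) = δ_free.
Σ Lᵢ/(AᵢEᵢ) = 650/(2150×110×10³) + 675/(1175×201×10³) = 5.606×10⁻⁶ mm/N.
Hence P = δ_free / Σ(L/AE) = 0.5047/5.606×10⁻⁶ = 90.03 kN (compressive).

P ≈ 90 kN (compressive)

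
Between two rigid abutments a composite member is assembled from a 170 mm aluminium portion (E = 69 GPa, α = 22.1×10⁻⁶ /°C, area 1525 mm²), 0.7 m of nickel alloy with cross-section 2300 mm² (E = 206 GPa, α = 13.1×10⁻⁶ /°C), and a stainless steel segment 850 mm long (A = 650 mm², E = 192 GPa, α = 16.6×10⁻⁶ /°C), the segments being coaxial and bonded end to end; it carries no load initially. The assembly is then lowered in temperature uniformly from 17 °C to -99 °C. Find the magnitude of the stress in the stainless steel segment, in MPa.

With the walls removed the bar would change length by δ_free = Σ αᵢΔT Lᵢ = 22.1×10⁻⁶×116×170 + 13.1×10⁻⁶×116×700 + 16.6×10⁻⁶×116×850 = 3.136 mm.
The walls prevent any net length change, so an axial force P (same in every segment) develops. Compatibility: P · Σ Lᵢ/(AᵢEᵢ) = δ_free.
Σ Lᵢ/(AᵢEᵢ) = 170/(1525×69×10³) + 700/(2300×206×10³) + 850/(650×192×10³) = 9.904×10⁻⁶ mm/N.
So P = 3.136 / 9.904×10⁻⁶ = 316.7 kN, tensile.
σ_{stainless steel} = P / A = 316700 / 650 = 487.2 MPa.

σ ≈ 487 MPa (tensile)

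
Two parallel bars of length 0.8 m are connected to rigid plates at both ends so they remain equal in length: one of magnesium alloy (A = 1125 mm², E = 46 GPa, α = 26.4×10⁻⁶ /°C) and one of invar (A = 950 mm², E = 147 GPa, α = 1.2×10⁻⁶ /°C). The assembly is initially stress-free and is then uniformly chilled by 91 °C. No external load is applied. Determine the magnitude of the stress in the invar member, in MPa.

σ ≈ 91.1 MPa (compressive)

The magnesium alloy has the larger α, so on cooling it would change length more than the invar if both were free. The rigid plates force a common final length, so the magnesium alloy is put into tension and the invar into compression, with equal and opposite forces P (no external load).
Compatibility of the two members (thermal + elastic change equal): (α₁ − α₂)ΔT = P·[1/(A₁E₁) + 1/(A₂E₂)].
|α₁ − α₂|·ΔT = 25.2×10⁻⁶ × 91 = 0.002293.
1/(A₁E₁) + 1/(A₂E₂) = 1/(1125×46×10³) + 1/(950×147×10³) = 2.648×10⁻⁸ N⁻¹.
So P = 0.002293 / 2.648×10⁻⁸ = 86.59 kN.
σ_{invar} = P/A₂ = 86590/950 = 91.14 MPa, compressive.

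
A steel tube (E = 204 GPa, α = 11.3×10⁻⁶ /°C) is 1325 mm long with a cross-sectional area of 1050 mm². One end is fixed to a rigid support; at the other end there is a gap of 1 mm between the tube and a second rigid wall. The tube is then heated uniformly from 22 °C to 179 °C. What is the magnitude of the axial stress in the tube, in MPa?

σ ≈ 208 MPa (compressive)

Free thermal elongation = αΔT L = 11.3×10⁻⁶ × 157 × 1325 = 2.351 mm.
The gap closes (δ_free > 1 mm) and the wall then resists a further 2.351 − 1 = 1.351 mm of expansion.
So σ = E(δ_free − g)/L = 204×10³ × 1.351/1325 = 208 MPa.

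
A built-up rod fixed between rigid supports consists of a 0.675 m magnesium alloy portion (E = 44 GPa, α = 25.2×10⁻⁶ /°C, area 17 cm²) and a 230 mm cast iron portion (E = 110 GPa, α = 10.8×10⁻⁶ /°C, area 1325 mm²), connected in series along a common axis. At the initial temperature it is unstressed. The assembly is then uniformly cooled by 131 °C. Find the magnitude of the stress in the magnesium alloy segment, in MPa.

σ ≈ 142 MPa (tensile)

If the supports were absent, the total length change would be Σ αᵢΔT Lᵢ = 25.2×10⁻⁶×131×675 + 10.8×10⁻⁶×131×230 = 2.554 mm.
Since the ends are fixed, an axial force P builds up, equal in every segment, with P · Σ Lᵢ/(AᵢEᵢ) = δ_free.
Σ Lᵢ/(AᵢEᵢ) = 675/(1700×44×10³) + 230/(1325×110×10³) = 1.06×10⁻⁵ mm/N.
Hence P = δ_free / Σ(L/AE) = 2.554/1.06×10⁻⁵ = 240.9 kN (tensile).
σ_{magnesium alloy} = P / A = 240900 / 1700 = 141.7 MPa.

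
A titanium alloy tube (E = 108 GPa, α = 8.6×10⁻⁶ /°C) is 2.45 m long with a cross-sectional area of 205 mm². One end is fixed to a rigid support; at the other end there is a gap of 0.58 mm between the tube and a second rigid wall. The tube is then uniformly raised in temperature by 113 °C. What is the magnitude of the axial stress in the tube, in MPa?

Free thermal elongation = αΔT L = 8.6×10⁻⁶ × 113 × 2450 = 2.381 mm.
This exceeds the 0.58 mm gap, so the wall pushes back. The portion of expansion that must be recovered elastically is δ_free − gap = 2.381 − 0.58 = 1.801 mm.
So σ = E(δ_free − g)/L = 108×10³ × 1.801/2450 = 79.39 MPa.

σ ≈ 79.4 MPa (compressive)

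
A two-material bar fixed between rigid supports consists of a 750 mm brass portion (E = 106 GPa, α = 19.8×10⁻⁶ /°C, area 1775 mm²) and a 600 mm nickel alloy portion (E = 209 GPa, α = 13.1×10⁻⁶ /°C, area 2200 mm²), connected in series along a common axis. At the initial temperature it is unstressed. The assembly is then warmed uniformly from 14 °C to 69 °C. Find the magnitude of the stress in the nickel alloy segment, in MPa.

σ ≈ 107 MPa (compressive)

Free thermal expansion of the whole bar: Σ αᵢΔT Lᵢ = 19.8×10⁻⁶×55×750 + 13.1×10⁻⁶×55×600 = 1.249 mm.
The rigid supports impose zero overall length change; the single axial force P common to all segments must satisfy P Σ Lᵢ/(AᵢEᵢ) = δ_free.
The series flexibility is Σ Lᵢ/(AᵢEᵢ) = 750/(1775×106×10³) + 600/(2200×209×10³) = 5.291×10⁻⁶ mm/N.
So P = 1.249 / 5.291×10⁻⁶ = 236.1 kN, compressive.
σ_{nickel alloy} = P / A = 236100 / 2200 = 107.3 MPa.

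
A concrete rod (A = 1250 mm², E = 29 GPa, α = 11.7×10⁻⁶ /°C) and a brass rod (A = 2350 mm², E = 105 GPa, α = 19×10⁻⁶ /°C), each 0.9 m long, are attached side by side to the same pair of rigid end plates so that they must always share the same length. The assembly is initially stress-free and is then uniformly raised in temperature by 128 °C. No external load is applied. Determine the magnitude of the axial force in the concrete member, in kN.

P ≈ 29.5 kN (tensile in the concrete)

Equilibrium of a rigid end plate with no external load gives equal and opposite internal forces ±P in the two members. Since α_{brass} > α_{concrete}, heating drives the brass into compression and the concrete into tension.
Compatibility of the two members (thermal + elastic change equal): (α₁ − α₂)ΔT = P·[1/(A₁E₁) + 1/(A₂E₂)].
|α₁ − α₂|·ΔT = 7.3×10⁻⁶ × 128 = 0.0009344.
1/(A₁E₁) + 1/(A₂E₂) = 1/(1250×29×10³) + 1/(2350×105×10³) = 3.164×10⁻⁸ N⁻¹.
P = 0.0009344 / 3.164×10⁻⁸ = 29530 N = 29.53 kN.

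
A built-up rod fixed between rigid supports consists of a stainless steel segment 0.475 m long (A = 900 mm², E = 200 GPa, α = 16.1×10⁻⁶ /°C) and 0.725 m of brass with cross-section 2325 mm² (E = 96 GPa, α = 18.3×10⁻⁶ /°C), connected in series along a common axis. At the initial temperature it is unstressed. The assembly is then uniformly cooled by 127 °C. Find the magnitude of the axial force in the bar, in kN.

P ≈ 451 kN (tensile)

If the supports were absent, the total length change would be Σ αᵢΔT Lᵢ = 16.1×10⁻⁶×127×475 + 18.3×10⁻⁶×127×725 = 2.656 mm.
Since the ends are fixed, an axial force P builds up, equal in every segment, with P · Σ Lᵢ/(AᵢEᵢ) = δ_free.
Σ Lᵢ/(AᵢEᵢ) = 475/(900×200×10³) + 725/(2325×96×10³) = 5.887×10⁻⁶ mm/N.
So P = 2.656 / 5.887×10⁻⁶ = 451.2 kN, tensile.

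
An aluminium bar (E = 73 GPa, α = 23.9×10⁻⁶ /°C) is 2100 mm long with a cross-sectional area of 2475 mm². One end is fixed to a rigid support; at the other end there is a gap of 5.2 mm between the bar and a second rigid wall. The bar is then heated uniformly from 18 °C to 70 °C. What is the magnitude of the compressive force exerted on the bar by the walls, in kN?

P ≈ 0 kN

If the wall were absent the bar would grow by αΔT L = 23.9×10⁻⁶ × 52 × 2100 = 2.61 mm.
Since δ_free = 2.61 mm is less than the 5.2 mm gap, the bar never touches the wall. No axial force develops.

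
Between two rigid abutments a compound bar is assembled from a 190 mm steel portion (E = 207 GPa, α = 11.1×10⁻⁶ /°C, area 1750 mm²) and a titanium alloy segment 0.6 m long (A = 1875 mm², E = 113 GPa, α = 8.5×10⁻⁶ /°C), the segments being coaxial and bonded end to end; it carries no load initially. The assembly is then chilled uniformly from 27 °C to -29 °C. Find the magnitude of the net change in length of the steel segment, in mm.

Free thermal contraction of the whole bar: Σ αᵢΔT Lᵢ = 11.1×10⁻⁶×56×190 + 8.5×10⁻⁶×56×600 = 0.4037 mm.
The rigid supports impose zero overall length change; the single axial force P common to all segments must satisfy P Σ Lᵢ/(AᵢEᵢ) = δ_free.
Σ Lᵢ/(AᵢEᵢ) = 190/(1750×207×10³) + 600/(1875×113×10³) = 3.356×10⁻⁶ mm/N.
Hence P = δ_free / Σ(L/AE) = 0.4037/3.356×10⁻⁶ = 120.3 kN (tensile).
For the steel segment, free thermal change = 11.1×10⁻⁶×56×190 = 0.1181 mm and elastic change from P = 120300×190/(1750×207×10³) = 0.06309 mm; these oppose, so the net change is 0.055 mm (segment shortens).

|ΔL| ≈ 0.055 mm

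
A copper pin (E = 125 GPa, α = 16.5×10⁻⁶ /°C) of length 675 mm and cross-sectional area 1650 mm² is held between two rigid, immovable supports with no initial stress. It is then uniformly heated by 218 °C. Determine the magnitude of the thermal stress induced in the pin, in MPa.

Because both ends are immovable the net strain is zero, and the suppressed thermal strain is αΔT = 16.5×10⁻⁶ × 218 = 3597×10⁻⁶.
The stress required to suppress this strain is σ = Eε = 125×10³ × 3597×10⁻⁶ = 449.6 MPa, compressive since the pin is trying to expand.

σ ≈ 450 MPa (compressive)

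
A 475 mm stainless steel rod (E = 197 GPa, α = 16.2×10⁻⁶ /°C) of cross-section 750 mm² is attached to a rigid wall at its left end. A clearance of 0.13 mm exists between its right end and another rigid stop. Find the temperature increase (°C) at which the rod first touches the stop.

Contact occurs when the free expansion equals the gap: αΔT L = 0.13 mm.
ΔT = 0.13 / (16.2×10⁻⁶ × 475) = 16.89 °C.

ΔT ≈ 16.9 °C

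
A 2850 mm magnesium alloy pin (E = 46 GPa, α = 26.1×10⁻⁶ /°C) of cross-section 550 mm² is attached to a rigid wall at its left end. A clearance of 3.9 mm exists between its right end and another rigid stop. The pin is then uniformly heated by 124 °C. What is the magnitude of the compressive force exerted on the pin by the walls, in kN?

P ≈ 47.3 kN

Unrestrained expansion: δ_free = αΔT L = 26.1×10⁻⁶ × 124 × 2850 = 9.224 mm.
The gap closes (δ_free > 3.9 mm) and the wall then resists a further 9.224 − 3.9 = 5.324 mm of expansion.
That suppressed elongation corresponds to σ = E·Δ/L = 46×10³ × 5.324/2850 = 85.93 MPa.
P = σA = 85.93 × 550 = 47.26 kN.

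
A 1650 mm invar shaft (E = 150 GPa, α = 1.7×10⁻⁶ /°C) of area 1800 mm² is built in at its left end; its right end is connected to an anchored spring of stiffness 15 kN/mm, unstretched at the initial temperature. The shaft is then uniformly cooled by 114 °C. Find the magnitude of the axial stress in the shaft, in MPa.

Free thermal contraction: δ_free = αΔT L = 1.7×10⁻⁶ × 114 × 1650 = 0.3198 mm.
Let P be the tensile force in the spring. The shaft extends elastically by PL/(AE) and the spring stretches by P/k; together these equal δ_free.
P [ L/(AE) + 1/k ] = δ_free → P [ 1650/(1800×150×10³) + 1/(15×10³) ] = 0.3198.
P = 0.3198 / 7.278×10⁻⁵ = 4394 N.
σ = P/A = 4394/1800 = 2.441 MPa.

σ ≈ 2.44 MPa (tensile)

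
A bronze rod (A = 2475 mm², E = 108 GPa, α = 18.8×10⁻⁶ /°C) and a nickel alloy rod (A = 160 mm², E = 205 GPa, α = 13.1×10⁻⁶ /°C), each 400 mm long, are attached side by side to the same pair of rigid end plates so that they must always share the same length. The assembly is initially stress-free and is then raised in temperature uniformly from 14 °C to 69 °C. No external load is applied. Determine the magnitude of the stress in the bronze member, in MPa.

σ ≈ 3.7 MPa (compressive)

Both members must finish at the same length. With the larger α, the bronze tends to over-expand; the plates restrain it, putting the bronze in compression and the nickel alloy in tension. With no external load the two internal forces are equal and opposite, magnitude P.
Compatibility of the two members (thermal + elastic change equal): (α₁ − α₂)ΔT = P·[1/(A₁E₁) + 1/(A₂E₂)].
|α₁ − α₂|·ΔT = 5.7×10⁻⁶ × 55 = 0.0003135.
1/(A₁E₁) + 1/(A₂E₂) = 1/(2475×108×10³) + 1/(160×205×10³) = 3.423×10⁻⁸ N⁻¹.
So P = 0.0003135 / 3.423×10⁻⁸ = 9.159 kN.
σ_{bronze} = P/A₁ = 9159/2475 = 3.701 MPa, compressive.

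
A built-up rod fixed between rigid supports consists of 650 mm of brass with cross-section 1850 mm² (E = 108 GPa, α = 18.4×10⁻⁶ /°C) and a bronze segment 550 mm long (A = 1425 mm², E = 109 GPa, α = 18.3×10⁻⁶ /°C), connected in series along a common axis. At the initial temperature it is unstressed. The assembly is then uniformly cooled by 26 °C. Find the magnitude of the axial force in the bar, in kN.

P ≈ 84.3 kN (tensile)

If the supports were absent, the total length change would be Σ αᵢΔT Lᵢ = 18.4×10⁻⁶×26×650 + 18.3×10⁻⁶×26×550 = 0.5726 mm.
The rigid supports impose zero overall length change; the single axial force P common to all segments must satisfy P Σ Lᵢ/(AᵢEᵢ) = δ_free.
Σ Lᵢ/(AᵢEᵢ) = 650/(1850×108×10³) + 550/(1425×109×10³) = 6.794×10⁻⁶ mm/N.
Hence P = δ_free / Σ(L/AE) = 0.5726/6.794×10⁻⁶ = 84.28 kN (tensile).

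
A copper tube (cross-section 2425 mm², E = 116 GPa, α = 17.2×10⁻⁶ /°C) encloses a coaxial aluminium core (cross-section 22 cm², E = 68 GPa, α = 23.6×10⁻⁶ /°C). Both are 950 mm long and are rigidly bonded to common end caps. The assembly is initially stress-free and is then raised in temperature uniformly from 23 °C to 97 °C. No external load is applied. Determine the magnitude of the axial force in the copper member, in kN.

Both members must finish at the same length. With the larger α, the aluminium tends to over-expand; the plates restrain it, putting the aluminium in compression and the copper in tension. With no external load the two internal forces are equal and opposite, magnitude P.
Compatibility of the two members (thermal + elastic change equal): (α₁ − α₂)ΔT = P·[1/(A₁E₁) + 1/(A₂E₂)].
|α₁ − α₂|·ΔT = 6.4×10⁻⁶ × 74 = 0.0004736.
1/(A₁E₁) + 1/(A₂E₂) = 1/(2425×116×10³) + 1/(2200×68×10³) = 1.024×10⁻⁸ N⁻¹.
P = 0.0004736 / 1.024×10⁻⁸ = 46250 N = 46.25 kN.

P ≈ 46.3 kN (tensile in the copper)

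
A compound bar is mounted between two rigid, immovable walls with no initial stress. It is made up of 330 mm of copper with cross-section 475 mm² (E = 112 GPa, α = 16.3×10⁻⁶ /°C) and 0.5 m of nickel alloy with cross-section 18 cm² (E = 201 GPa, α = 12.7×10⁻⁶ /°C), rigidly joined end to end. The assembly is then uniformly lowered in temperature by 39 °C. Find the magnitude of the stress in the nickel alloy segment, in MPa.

σ ≈ 33.5 MPa (tensile)

With the walls removed the bar would change length by δ_free = Σ αᵢΔT Lᵢ = 16.3×10⁻⁶×39×330 + 12.7×10⁻⁶×39×500 = 0.4574 mm.
Since the ends are fixed, an axial force P builds up, equal in every segment, with P · Σ Lᵢ/(AᵢEᵢ) = δ_free.
Σ Lᵢ/(AᵢEᵢ) = 330/(475×112×10³) + 500/(1800×201×10³) = 7.585×10⁻⁶ mm/N.
Hence P = δ_free / Σ(L/AE) = 0.4574/7.585×10⁻⁶ = 60.31 kN (tensile).
σ_{nickel alloy} = P / A = 60310 / 1800 = 33.5 MPa.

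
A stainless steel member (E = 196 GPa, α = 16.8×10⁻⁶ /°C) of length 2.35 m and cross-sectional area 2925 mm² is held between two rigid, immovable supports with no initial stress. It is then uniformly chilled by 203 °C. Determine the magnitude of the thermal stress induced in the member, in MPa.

σ ≈ 668 MPa (tensile)

The supports are rigid, so the total axial strain is zero. The restrained thermal strain is ε = αΔT = 16.8×10⁻⁶ × 203 = 3410.4×10⁻⁶.
Hence σ = E·αΔT = 196×10³ × 3410.4×10⁻⁶ = 668.4 MPa, tensile.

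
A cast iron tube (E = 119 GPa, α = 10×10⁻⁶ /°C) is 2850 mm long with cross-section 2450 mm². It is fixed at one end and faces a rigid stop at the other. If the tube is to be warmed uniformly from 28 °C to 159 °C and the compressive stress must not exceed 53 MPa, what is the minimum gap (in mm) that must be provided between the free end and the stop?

Free expansion if unrestrained: δ_free = αΔT L = 10×10⁻⁶ × 131 × 2850 = 3.733 mm.
A stress of 53 MPa corresponds to the wall pushing the tube back by σL/E = 53×2850/(119×10³) = 1.269 mm.
So the gap has to take up the difference, g_min = δ_free − σL/E = 3.733 − 1.269 = 2.464 mm.

g ≈ 2.46 mm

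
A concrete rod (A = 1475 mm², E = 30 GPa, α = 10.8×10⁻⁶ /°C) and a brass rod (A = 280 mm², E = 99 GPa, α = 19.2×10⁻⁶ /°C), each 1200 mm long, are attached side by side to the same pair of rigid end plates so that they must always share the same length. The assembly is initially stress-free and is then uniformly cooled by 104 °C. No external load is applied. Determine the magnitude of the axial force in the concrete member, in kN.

P ≈ 14.9 kN (compressive in the concrete)

The brass has the larger α, so on cooling it would change length more than the concrete if both were free. The rigid plates force a common final length, so the brass is put into tension and the concrete into compression, with equal and opposite forces P (no external load).
Compatibility of the two members (thermal + elastic change equal): (α₁ − α₂)ΔT = P·[1/(A₁E₁) + 1/(A₂E₂)].
|α₁ − α₂|·ΔT = 8.4×10⁻⁶ × 104 = 0.0008736.
1/(A₁E₁) + 1/(A₂E₂) = 1/(1475×30×10³) + 1/(280×99×10³) = 5.867×10⁻⁸ N⁻¹.
P = 0.0008736 / 5.867×10⁻⁸ = 14890 N = 14.89 kN.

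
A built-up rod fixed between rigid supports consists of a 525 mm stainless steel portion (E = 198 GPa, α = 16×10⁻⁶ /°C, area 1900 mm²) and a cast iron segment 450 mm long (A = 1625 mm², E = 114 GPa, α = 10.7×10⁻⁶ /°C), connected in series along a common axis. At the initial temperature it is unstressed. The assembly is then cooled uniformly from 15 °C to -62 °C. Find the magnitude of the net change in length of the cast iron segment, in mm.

If the supports were absent, the total length change would be Σ αᵢΔT Lᵢ = 16×10⁻⁶×77×525 + 10.7×10⁻⁶×77×450 = 1.018 mm.
The walls prevent any net length change, so an axial force P (same in every segment) develops. Compatibility: P · Σ Lᵢ/(AᵢEᵢ) = δ_free.
The series flexibility is Σ Lᵢ/(AᵢEᵢ) = 525/(1900×198×10³) + 450/(1625×114×10³) = 3.825×10⁻⁶ mm/N.
P = 1.018 / 3.825×10⁻⁶ = 266000 N = 266 kN, tensile.
For the cast iron segment, free thermal change = 10.7×10⁻⁶×77×450 = 0.3708 mm and elastic change from P = 266000×450/(1625×114×10³) = 0.6463 mm; these oppose, so the net change is 0.276 mm (segment lengthens).

|ΔL| ≈ 0.276 mm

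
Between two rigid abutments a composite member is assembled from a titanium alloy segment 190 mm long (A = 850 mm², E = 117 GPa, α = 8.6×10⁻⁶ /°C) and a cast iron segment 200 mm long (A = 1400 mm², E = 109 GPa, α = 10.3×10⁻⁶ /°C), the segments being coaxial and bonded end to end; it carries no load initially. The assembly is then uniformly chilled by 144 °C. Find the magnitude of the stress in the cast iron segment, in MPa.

σ ≈ 118 MPa (tensile)

If the supports were absent, the total length change would be Σ αᵢΔT Lᵢ = 8.6×10⁻⁶×144×190 + 10.3×10⁻⁶×144×200 = 0.5319 mm.
The walls prevent any net length change, so an axial force P (same in every segment) develops. Compatibility: P · Σ Lᵢ/(AᵢEᵢ) = δ_free.
The series flexibility is Σ Lᵢ/(AᵢEᵢ) = 190/(850×117×10³) + 200/(1400×109×10³) = 3.221×10⁻⁶ mm/N.
P = 0.5319 / 3.221×10⁻⁶ = 165100 N = 165.1 kN, tensile.
σ_{cast iron} = P / A = 165100 / 1400 = 118 MPa.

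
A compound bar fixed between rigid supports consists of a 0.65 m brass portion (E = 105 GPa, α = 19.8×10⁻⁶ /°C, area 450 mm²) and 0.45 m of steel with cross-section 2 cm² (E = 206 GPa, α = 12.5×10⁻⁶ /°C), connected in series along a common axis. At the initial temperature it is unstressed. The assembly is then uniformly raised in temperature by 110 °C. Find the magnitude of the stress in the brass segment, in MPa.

σ ≈ 183 MPa (compressive)

Free thermal expansion of the whole bar: Σ αᵢΔT Lᵢ = 19.8×10⁻⁶×110×650 + 12.5×10⁻⁶×110×450 = 2.034 mm.
Since the ends are fixed, an axial force P builds up, equal in every segment, with P · Σ Lᵢ/(AᵢEᵢ) = δ_free.
Σ Lᵢ/(AᵢEᵢ) = 650/(450×105×10³) + 450/(200×206×10³) = 2.468×10⁻⁵ mm/N.
Hence P = δ_free / Σ(L/AE) = 2.034/2.468×10⁻⁵ = 82.44 kN (compressive).
σ_{brass} = P / A = 82440 / 450 = 183.2 MPa.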